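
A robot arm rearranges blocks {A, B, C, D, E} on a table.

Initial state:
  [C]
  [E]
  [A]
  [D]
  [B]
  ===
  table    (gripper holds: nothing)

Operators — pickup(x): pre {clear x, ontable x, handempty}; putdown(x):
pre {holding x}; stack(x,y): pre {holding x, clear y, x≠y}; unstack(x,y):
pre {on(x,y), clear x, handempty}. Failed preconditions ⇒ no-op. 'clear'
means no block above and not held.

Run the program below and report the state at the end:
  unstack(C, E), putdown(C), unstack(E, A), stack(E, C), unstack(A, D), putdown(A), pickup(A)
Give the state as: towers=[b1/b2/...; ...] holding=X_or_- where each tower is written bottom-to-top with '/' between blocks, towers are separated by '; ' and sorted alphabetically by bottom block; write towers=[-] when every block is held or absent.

step 1 (unstack(C, E)): towers=[B/D/A/E] holding=C
step 2 (putdown(C)): towers=[B/D/A/E; C] holding=-
step 3 (unstack(E, A)): towers=[B/D/A; C] holding=E
step 4 (stack(E, C)): towers=[B/D/A; C/E] holding=-
step 5 (unstack(A, D)): towers=[B/D; C/E] holding=A
step 6 (putdown(A)): towers=[A; B/D; C/E] holding=-
step 7 (pickup(A)): towers=[B/D; C/E] holding=A

towers=[B/D; C/E] holding=A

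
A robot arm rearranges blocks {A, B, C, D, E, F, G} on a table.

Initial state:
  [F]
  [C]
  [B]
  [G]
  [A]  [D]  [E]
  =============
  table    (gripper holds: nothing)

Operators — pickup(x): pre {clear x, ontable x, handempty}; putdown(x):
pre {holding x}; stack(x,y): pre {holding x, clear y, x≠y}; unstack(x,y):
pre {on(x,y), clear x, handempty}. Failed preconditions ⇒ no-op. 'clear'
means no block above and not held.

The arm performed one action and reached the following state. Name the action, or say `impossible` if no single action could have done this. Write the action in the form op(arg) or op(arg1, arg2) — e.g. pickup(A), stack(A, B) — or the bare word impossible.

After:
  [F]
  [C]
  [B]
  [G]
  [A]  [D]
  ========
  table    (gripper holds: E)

pickup(E)

target: towers=[A/G/B/C/F; D] holding=E
     unstack(F, C) → towers=[A/G/B/C; D; E] holding=F
         pickup(D) → towers=[A/G/B/C/F; E] holding=D
         pickup(E) → towers=[A/G/B/C/F; D] holding=E  ← match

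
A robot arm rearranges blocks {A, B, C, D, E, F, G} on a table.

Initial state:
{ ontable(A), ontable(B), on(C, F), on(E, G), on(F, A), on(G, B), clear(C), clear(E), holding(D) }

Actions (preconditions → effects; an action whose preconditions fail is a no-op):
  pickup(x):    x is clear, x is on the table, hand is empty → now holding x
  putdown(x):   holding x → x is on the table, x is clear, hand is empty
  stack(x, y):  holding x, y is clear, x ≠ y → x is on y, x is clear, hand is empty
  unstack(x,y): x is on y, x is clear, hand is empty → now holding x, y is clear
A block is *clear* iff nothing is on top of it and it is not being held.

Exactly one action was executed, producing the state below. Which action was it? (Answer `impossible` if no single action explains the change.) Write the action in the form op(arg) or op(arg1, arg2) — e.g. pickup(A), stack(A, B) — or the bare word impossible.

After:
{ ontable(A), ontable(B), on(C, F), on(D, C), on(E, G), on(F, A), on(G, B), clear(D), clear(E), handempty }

stack(D, C)

target: towers=[A/F/C/D; B/G/E] holding=-
        putdown(D) → towers=[A/F/C; B/G/E; D] holding=-
       stack(D, E) → towers=[A/F/C; B/G/E/D] holding=-
       stack(D, C) → towers=[A/F/C/D; B/G/E] holding=-  ← match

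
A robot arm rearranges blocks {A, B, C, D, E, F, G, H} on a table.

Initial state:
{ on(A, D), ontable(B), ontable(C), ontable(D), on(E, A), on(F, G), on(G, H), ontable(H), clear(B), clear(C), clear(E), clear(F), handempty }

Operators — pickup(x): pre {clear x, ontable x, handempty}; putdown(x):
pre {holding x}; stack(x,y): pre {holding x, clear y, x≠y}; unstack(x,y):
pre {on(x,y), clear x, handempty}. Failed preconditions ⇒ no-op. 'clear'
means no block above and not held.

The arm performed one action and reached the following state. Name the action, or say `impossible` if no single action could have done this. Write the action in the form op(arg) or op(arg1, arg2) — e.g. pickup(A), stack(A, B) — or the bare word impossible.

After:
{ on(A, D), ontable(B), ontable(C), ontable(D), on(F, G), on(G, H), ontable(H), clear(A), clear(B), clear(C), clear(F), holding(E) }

unstack(E, A)

target: towers=[B; C; D/A; H/G/F] holding=E
     unstack(E, A) → towers=[B; C; D/A; H/G/F] holding=E  ← match
         pickup(B) → towers=[C; D/A/E; H/G/F] holding=B
     unstack(F, G) → towers=[B; C; D/A/E; H/G] holding=F
         pickup(C) → towers=[B; D/A/E; H/G/F] holding=C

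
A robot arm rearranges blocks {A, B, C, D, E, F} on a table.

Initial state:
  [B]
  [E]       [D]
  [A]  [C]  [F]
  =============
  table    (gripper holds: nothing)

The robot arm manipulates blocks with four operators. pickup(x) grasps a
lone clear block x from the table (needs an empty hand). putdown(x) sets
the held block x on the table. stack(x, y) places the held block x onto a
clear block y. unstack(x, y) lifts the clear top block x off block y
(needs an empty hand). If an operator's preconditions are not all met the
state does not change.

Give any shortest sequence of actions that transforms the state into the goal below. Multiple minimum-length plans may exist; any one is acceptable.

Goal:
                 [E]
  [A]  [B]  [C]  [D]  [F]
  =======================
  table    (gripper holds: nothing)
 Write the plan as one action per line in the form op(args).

unstack(B, E)
putdown(B)
unstack(D, F)
putdown(D)
unstack(E, A)
stack(E, D)

step 1 (unstack(B, E)): towers=[A/E; C; F/D] holding=B
step 2 (putdown(B)): towers=[A/E; B; C; F/D] holding=-
step 3 (unstack(D, F)): towers=[A/E; B; C; F] holding=D
step 4 (putdown(D)): towers=[A/E; B; C; D; F] holding=-
step 5 (unstack(E, A)): towers=[A; B; C; D; F] holding=E
step 6 (stack(E, D)): towers=[A; B; C; D/E; F] holding=-
goal check: towers=[A; B; C; D/E; F] holding=- — reached (length 6, optimal by BFS)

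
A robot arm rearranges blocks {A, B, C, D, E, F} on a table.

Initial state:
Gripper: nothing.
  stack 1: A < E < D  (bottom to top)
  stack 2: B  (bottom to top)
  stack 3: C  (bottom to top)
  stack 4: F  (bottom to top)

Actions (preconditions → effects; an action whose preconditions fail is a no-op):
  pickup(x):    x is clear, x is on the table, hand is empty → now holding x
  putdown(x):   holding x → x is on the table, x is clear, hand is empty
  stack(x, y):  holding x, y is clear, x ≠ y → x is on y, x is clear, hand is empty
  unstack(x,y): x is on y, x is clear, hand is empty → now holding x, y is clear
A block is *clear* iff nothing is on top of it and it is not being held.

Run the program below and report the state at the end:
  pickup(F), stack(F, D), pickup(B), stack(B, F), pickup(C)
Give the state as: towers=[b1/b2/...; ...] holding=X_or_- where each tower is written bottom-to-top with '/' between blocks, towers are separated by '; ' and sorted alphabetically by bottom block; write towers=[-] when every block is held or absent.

towers=[A/E/D/F/B] holding=C

step 1 (pickup(F)): towers=[A/E/D; B; C] holding=F
step 2 (stack(F, D)): towers=[A/E/D/F; B; C] holding=-
step 3 (pickup(B)): towers=[A/E/D/F; C] holding=B
step 4 (stack(B, F)): towers=[A/E/D/F/B; C] holding=-
step 5 (pickup(C)): towers=[A/E/D/F/B] holding=C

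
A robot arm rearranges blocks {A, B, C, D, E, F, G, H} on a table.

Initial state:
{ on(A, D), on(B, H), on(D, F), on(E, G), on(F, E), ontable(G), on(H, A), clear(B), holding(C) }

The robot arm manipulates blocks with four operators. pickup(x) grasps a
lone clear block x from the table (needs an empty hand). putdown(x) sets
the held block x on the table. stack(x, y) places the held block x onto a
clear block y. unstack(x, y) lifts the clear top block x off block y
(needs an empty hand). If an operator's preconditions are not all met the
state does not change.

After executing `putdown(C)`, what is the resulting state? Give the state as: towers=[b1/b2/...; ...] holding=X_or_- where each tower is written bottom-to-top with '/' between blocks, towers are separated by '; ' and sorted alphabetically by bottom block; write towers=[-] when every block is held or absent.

before: towers=[G/E/F/D/A/H/B] holding=C
pre[putdown(C)]: holding(C) ok
all met → apply putdown(C)
after:  towers=[C; G/E/F/D/A/H/B] holding=-

towers=[C; G/E/F/D/A/H/B] holding=-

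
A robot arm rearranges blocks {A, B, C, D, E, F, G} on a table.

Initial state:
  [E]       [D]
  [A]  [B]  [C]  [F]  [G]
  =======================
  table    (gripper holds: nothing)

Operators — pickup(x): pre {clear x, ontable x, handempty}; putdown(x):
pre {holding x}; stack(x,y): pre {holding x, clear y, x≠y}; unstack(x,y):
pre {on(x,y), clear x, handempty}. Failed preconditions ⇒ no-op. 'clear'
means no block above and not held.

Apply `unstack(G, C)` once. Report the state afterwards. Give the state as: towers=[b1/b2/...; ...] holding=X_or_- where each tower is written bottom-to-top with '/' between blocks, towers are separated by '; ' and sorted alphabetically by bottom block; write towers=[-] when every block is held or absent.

before: towers=[A/E; B; C/D; F; G] holding=-
pre[unstack(G, C)]: on(G,C) no, clear(G) yes, handempty yes
on(G,C) unmet → unstack(G, C) is a no-op
after:  towers=[A/E; B; C/D; F; G] holding=-

towers=[A/E; B; C/D; F; G] holding=-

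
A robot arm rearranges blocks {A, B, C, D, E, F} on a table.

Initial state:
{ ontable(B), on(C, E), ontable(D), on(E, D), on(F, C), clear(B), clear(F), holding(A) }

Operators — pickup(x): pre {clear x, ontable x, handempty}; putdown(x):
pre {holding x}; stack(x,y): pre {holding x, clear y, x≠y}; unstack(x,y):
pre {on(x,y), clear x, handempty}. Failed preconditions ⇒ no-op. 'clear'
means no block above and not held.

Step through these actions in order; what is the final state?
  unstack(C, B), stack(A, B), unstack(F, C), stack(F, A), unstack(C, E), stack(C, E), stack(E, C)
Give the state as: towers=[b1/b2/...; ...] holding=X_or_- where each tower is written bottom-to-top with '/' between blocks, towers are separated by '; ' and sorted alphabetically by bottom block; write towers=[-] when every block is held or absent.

towers=[B/A/F; D/E/C] holding=-

step 1 (unstack(C, B)) [no-op]: towers=[B; D/E/C/F] holding=A
step 2 (stack(A, B)): towers=[B/A; D/E/C/F] holding=-
step 3 (unstack(F, C)): towers=[B/A; D/E/C] holding=F
step 4 (stack(F, A)): towers=[B/A/F; D/E/C] holding=-
step 5 (unstack(C, E)): towers=[B/A/F; D/E] holding=C
step 6 (stack(C, E)): towers=[B/A/F; D/E/C] holding=-
step 7 (stack(E, C)) [no-op]: towers=[B/A/F; D/E/C] holding=-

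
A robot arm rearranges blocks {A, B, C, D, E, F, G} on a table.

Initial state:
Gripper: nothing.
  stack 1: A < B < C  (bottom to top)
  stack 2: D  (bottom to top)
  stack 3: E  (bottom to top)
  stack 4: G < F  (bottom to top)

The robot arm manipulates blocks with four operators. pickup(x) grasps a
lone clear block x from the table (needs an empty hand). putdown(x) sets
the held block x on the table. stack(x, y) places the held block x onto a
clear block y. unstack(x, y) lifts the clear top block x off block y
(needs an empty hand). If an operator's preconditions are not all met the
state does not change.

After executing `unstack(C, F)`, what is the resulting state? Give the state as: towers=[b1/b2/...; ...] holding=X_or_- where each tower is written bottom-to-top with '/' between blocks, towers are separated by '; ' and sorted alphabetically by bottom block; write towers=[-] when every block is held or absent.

before: towers=[A/B/C; D; E; G/F] holding=-
pre[unstack(C, F)]: on(C,F) ✗, clear(C) ✓, handempty ✓
on(C,F) unmet → unstack(C, F) is a no-op
after:  towers=[A/B/C; D; E; G/F] holding=-

towers=[A/B/C; D; E; G/F] holding=-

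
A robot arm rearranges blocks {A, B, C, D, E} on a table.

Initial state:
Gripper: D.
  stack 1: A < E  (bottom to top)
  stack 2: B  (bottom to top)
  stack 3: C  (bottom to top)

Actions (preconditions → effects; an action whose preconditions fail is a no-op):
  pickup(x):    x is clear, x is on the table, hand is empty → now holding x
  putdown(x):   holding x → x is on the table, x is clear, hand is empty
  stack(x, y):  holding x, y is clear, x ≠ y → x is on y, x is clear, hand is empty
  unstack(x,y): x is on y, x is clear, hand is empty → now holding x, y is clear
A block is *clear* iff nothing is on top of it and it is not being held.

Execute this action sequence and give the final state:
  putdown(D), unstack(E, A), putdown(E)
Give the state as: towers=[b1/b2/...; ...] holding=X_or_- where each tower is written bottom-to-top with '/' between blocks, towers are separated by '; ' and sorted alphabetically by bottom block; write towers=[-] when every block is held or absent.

towers=[A; B; C; D; E] holding=-

step 1 (putdown(D)): towers=[A/E; B; C; D] holding=-
step 2 (unstack(E, A)): towers=[A; B; C; D] holding=E
step 3 (putdown(E)): towers=[A; B; C; D; E] holding=-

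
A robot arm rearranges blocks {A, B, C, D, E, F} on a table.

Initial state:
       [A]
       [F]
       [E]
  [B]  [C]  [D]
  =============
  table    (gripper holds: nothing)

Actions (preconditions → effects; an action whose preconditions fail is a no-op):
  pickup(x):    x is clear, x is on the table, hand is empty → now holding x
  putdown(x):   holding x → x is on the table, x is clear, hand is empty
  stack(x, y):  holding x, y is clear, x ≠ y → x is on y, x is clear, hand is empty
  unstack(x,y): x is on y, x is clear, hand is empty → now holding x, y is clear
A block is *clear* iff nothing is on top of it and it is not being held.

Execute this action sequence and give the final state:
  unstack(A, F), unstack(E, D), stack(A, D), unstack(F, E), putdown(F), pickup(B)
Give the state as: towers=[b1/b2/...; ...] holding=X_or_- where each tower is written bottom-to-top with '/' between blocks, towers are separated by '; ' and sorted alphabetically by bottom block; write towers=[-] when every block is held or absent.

step 1 (unstack(A, F)): towers=[B; C/E/F; D] holding=A
step 2 (unstack(E, D)) [no-op]: towers=[B; C/E/F; D] holding=A
step 3 (stack(A, D)): towers=[B; C/E/F; D/A] holding=-
step 4 (unstack(F, E)): towers=[B; C/E; D/A] holding=F
step 5 (putdown(F)): towers=[B; C/E; D/A; F] holding=-
step 6 (pickup(B)): towers=[C/E; D/A; F] holding=B

towers=[C/E; D/A; F] holding=B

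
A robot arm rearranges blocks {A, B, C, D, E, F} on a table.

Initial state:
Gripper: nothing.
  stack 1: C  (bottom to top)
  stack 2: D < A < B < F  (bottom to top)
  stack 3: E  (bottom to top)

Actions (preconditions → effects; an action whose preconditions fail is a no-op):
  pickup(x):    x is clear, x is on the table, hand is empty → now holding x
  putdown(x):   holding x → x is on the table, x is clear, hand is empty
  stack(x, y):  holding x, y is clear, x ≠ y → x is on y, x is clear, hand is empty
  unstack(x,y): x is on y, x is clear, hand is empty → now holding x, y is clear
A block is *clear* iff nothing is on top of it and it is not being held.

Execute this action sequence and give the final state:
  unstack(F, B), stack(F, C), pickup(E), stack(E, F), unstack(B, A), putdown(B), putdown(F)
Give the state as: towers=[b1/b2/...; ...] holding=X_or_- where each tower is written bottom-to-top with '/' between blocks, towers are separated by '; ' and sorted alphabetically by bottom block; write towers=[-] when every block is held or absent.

towers=[B; C/F/E; D/A] holding=-

step 1 (unstack(F, B)): towers=[C; D/A/B; E] holding=F
step 2 (stack(F, C)): towers=[C/F; D/A/B; E] holding=-
step 3 (pickup(E)): towers=[C/F; D/A/B] holding=E
step 4 (stack(E, F)): towers=[C/F/E; D/A/B] holding=-
step 5 (unstack(B, A)): towers=[C/F/E; D/A] holding=B
step 6 (putdown(B)): towers=[B; C/F/E; D/A] holding=-
step 7 (putdown(F)) [no-op]: towers=[B; C/F/E; D/A] holding=-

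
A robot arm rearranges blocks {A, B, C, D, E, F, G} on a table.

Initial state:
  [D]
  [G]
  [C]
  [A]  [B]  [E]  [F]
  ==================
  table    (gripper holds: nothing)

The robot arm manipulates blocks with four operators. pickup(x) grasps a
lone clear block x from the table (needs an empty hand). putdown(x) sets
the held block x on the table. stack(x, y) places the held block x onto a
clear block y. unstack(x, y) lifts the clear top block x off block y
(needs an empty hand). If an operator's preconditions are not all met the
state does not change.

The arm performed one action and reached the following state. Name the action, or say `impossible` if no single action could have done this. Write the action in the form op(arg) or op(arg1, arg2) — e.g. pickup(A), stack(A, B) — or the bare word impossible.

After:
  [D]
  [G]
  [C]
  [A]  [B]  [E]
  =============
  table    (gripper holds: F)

target: towers=[A/C/G/D; B; E] holding=F
         pickup(B) → towers=[A/C/G/D; E; F] holding=B
         pickup(F) → towers=[A/C/G/D; B; E] holding=F  ← match
     unstack(D, G) → towers=[A/C/G; B; E; F] holding=D
         pickup(E) → towers=[A/C/G/D; B; F] holding=E

pickup(F)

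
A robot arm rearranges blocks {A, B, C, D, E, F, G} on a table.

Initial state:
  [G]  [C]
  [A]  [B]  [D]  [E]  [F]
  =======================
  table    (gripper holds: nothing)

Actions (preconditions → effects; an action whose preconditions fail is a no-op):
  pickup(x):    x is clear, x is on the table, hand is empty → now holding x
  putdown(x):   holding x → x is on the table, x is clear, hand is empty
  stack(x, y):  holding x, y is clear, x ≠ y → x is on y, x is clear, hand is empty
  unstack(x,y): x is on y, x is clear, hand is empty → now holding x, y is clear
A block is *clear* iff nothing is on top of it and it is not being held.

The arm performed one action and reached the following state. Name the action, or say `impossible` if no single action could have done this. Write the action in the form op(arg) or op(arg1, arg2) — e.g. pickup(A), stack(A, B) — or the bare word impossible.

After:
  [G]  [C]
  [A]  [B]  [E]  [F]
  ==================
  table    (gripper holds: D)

pickup(D)

target: towers=[A/G; B/C; E; F] holding=D
         pickup(F) → towers=[A/G; B/C; D; E] holding=F
     unstack(G, A) → towers=[A; B/C; D; E; F] holding=G
         pickup(D) → towers=[A/G; B/C; E; F] holding=D  ← match
         pickup(E) → towers=[A/G; B/C; D; F] holding=E
     unstack(C, B) → towers=[A/G; B; D; E; F] holding=C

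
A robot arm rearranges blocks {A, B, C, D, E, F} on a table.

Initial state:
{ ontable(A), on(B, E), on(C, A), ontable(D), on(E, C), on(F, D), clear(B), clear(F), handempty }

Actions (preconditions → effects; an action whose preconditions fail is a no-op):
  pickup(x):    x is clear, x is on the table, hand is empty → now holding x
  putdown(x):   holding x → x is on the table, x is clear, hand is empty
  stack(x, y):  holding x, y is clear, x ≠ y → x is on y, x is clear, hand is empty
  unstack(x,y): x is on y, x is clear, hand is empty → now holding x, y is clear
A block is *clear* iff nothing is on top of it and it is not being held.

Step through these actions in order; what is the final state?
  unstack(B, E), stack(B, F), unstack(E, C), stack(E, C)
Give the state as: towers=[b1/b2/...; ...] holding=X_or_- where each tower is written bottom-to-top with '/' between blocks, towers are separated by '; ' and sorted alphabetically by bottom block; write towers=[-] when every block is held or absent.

towers=[A/C/E; D/F/B] holding=-

step 1 (unstack(B, E)): towers=[A/C/E; D/F] holding=B
step 2 (stack(B, F)): towers=[A/C/E; D/F/B] holding=-
step 3 (unstack(E, C)): towers=[A/C; D/F/B] holding=E
step 4 (stack(E, C)): towers=[A/C/E; D/F/B] holding=-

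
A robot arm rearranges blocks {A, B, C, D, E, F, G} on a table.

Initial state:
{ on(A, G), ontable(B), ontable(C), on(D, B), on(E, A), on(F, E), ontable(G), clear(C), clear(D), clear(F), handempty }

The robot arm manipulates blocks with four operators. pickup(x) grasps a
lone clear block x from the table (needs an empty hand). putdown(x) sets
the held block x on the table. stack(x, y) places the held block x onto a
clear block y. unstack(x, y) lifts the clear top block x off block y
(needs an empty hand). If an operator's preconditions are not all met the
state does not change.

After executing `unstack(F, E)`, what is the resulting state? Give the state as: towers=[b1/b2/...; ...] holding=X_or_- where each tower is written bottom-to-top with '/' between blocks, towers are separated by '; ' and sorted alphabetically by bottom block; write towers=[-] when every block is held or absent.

before: towers=[B/D; C; G/A/E/F] holding=-
pre[unstack(F, E)]: on(F,E) ✓, clear(F) ✓, handempty ✓
all met → apply unstack(F, E)
after:  towers=[B/D; C; G/A/E] holding=F

towers=[B/D; C; G/A/E] holding=F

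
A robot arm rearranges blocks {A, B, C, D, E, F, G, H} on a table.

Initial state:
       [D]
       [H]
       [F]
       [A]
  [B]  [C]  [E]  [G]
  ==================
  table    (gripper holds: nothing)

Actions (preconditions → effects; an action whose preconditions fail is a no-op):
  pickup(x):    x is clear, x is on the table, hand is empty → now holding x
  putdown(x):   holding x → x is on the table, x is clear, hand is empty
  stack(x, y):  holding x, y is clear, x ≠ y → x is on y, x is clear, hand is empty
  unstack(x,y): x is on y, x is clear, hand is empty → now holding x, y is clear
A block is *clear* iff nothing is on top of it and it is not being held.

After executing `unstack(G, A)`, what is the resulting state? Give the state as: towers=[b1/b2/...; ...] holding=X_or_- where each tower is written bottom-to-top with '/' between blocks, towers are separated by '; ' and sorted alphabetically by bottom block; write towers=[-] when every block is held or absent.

before: towers=[B; C/A/F/H/D; E; G] holding=-
pre[unstack(G, A)]: on(G,A) no, clear(G) yes, handempty yes
on(G,A) unmet → unstack(G, A) is a no-op
after:  towers=[B; C/A/F/H/D; E; G] holding=-

towers=[B; C/A/F/H/D; E; G] holding=-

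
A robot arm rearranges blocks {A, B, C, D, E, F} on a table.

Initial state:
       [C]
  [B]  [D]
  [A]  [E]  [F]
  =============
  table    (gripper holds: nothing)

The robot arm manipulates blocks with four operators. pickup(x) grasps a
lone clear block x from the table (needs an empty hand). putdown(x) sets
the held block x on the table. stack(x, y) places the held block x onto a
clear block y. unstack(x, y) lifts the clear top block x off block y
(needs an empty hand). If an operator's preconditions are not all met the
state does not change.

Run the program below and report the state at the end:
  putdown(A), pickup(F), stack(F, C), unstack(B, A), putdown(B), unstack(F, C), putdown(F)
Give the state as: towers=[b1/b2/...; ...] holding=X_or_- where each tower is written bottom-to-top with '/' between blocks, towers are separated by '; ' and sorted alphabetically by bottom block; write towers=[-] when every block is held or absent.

towers=[A; B; E/D/C; F] holding=-

step 1 (putdown(A)) [no-op]: towers=[A/B; E/D/C; F] holding=-
step 2 (pickup(F)): towers=[A/B; E/D/C] holding=F
step 3 (stack(F, C)): towers=[A/B; E/D/C/F] holding=-
step 4 (unstack(B, A)): towers=[A; E/D/C/F] holding=B
step 5 (putdown(B)): towers=[A; B; E/D/C/F] holding=-
step 6 (unstack(F, C)): towers=[A; B; E/D/C] holding=F
step 7 (putdown(F)): towers=[A; B; E/D/C; F] holding=-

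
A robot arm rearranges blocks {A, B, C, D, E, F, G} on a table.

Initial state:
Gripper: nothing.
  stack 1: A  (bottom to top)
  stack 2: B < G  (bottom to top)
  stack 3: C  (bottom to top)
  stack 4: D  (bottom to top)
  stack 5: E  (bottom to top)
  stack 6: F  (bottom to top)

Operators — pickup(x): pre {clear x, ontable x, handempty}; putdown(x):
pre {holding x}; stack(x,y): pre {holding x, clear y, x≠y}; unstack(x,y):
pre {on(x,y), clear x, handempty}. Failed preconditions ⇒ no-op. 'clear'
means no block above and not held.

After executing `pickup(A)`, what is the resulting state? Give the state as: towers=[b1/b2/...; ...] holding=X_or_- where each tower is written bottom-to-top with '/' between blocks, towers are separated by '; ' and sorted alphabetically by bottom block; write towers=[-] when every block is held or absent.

before: towers=[A; B/G; C; D; E; F] holding=-
pre[pickup(A)]: clear(A) ✓, ontable(A) ✓, handempty ✓
all met → apply pickup(A)
after:  towers=[B/G; C; D; E; F] holding=A

towers=[B/G; C; D; E; F] holding=A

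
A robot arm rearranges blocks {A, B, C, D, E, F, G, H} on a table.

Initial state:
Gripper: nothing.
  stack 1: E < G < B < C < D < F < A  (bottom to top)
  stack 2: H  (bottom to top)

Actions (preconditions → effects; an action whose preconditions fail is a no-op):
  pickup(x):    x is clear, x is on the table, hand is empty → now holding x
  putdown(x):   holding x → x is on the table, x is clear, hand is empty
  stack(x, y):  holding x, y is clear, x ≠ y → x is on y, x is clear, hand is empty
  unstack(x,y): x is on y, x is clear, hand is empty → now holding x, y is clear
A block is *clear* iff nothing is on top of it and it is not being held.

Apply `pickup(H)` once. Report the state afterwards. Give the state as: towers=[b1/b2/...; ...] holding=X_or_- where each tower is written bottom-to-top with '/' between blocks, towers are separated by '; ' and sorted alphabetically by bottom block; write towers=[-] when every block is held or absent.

towers=[E/G/B/C/D/F/A] holding=H

before: towers=[E/G/B/C/D/F/A; H] holding=-
pre[pickup(H)]: clear(H) yes, ontable(H) yes, handempty yes
all met → apply pickup(H)
after:  towers=[E/G/B/C/D/F/A] holding=H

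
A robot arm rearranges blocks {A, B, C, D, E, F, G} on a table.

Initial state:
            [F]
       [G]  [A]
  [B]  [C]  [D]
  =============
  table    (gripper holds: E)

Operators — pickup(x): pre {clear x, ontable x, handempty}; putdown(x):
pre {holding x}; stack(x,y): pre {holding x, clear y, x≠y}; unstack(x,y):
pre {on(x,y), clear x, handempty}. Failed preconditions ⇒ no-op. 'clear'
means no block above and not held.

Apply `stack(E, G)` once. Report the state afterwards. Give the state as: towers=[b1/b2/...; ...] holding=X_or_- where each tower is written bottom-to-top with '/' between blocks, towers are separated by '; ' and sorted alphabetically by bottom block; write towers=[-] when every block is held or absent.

towers=[B; C/G/E; D/A/F] holding=-

before: towers=[B; C/G; D/A/F] holding=E
pre[stack(E, G)]: holding(E) ok, clear(G) ok, E≠G ok
all met → apply stack(E, G)
after:  towers=[B; C/G/E; D/A/F] holding=-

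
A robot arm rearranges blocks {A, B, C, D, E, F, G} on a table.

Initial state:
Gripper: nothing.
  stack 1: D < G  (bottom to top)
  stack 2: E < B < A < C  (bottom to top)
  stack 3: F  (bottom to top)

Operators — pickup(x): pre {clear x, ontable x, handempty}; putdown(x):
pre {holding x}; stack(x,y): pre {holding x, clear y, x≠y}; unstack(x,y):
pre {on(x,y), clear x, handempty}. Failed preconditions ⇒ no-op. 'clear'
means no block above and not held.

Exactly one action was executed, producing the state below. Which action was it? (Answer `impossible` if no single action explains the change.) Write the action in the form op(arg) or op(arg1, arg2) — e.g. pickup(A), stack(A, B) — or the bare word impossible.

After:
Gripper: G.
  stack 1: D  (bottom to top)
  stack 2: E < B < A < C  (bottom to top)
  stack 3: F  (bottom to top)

unstack(G, D)

target: towers=[D; E/B/A/C; F] holding=G
         pickup(F) → towers=[D/G; E/B/A/C] holding=F
     unstack(G, D) → towers=[D; E/B/A/C; F] holding=G  ← match
     unstack(C, A) → towers=[D/G; E/B/A; F] holding=C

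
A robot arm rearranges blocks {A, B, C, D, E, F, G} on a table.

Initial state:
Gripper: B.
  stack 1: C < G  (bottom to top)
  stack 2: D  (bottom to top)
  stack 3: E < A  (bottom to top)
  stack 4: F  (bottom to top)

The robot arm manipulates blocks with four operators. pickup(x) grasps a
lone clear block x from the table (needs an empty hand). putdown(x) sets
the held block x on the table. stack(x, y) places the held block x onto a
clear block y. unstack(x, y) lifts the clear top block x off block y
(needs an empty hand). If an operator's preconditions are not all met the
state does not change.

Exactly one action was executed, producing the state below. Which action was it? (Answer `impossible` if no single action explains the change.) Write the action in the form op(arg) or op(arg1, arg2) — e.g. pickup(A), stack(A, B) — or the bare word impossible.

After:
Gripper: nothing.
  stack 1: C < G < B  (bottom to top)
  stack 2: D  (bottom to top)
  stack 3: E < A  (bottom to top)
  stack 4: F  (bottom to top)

target: towers=[C/G/B; D; E/A; F] holding=-
        putdown(B) → towers=[B; C/G; D; E/A; F] holding=-
       stack(B, F) → towers=[C/G; D; E/A; F/B] holding=-
       stack(B, G) → towers=[C/G/B; D; E/A; F] holding=-  ← match
       stack(B, D) → towers=[C/G; D/B; E/A; F] holding=-
       stack(B, A) → towers=[C/G; D; E/A/B; F] holding=-

stack(B, G)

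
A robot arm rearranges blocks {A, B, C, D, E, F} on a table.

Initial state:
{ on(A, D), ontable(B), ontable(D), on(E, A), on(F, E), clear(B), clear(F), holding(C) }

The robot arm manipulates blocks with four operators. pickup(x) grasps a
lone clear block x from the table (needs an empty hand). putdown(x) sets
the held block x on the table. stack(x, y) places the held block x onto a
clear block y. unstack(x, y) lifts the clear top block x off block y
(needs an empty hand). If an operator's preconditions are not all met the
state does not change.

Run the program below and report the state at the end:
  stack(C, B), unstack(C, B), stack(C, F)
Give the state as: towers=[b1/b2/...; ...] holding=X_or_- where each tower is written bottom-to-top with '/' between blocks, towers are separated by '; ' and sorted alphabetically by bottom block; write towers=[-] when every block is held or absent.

step 1 (stack(C, B)): towers=[B/C; D/A/E/F] holding=-
step 2 (unstack(C, B)): towers=[B; D/A/E/F] holding=C
step 3 (stack(C, F)): towers=[B; D/A/E/F/C] holding=-

towers=[B; D/A/E/F/C] holding=-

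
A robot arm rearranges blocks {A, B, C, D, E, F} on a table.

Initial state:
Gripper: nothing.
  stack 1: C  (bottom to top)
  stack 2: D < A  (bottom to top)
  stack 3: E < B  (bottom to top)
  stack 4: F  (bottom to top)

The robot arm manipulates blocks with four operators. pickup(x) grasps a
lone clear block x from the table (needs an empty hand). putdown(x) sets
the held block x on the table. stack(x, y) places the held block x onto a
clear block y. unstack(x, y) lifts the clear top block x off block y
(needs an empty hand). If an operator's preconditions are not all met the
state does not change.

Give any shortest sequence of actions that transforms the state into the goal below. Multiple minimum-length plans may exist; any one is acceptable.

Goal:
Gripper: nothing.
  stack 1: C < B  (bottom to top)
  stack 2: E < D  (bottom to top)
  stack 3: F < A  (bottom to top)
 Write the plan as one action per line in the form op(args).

unstack(B, E)
stack(B, C)
unstack(A, D)
stack(A, F)
pickup(D)
stack(D, E)

step 1 (unstack(B, E)): towers=[C; D/A; E; F] holding=B
step 2 (stack(B, C)): towers=[C/B; D/A; E; F] holding=-
step 3 (unstack(A, D)): towers=[C/B; D; E; F] holding=A
step 4 (stack(A, F)): towers=[C/B; D; E; F/A] holding=-
step 5 (pickup(D)): towers=[C/B; E; F/A] holding=D
step 6 (stack(D, E)): towers=[C/B; E/D; F/A] holding=-
goal check: towers=[C/B; E/D; F/A] holding=- — reached (length 6, optimal by BFS)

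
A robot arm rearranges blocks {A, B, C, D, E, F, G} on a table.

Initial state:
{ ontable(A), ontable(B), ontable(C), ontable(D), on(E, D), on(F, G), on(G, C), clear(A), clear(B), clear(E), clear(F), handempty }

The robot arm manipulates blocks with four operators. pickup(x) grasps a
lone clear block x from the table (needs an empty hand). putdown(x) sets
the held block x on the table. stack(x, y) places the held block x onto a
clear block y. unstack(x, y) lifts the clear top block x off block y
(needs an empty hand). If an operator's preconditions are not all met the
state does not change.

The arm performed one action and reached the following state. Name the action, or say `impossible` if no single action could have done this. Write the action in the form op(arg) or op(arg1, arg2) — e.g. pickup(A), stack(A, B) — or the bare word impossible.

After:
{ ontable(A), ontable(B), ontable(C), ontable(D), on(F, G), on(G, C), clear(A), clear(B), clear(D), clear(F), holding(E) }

target: towers=[A; B; C/G/F; D] holding=E
         pickup(B) → towers=[A; C/G/F; D/E] holding=B
     unstack(F, G) → towers=[A; B; C/G; D/E] holding=F
         pickup(A) → towers=[B; C/G/F; D/E] holding=A
     unstack(E, D) → towers=[A; B; C/G/F; D] holding=E  ← match

unstack(E, D)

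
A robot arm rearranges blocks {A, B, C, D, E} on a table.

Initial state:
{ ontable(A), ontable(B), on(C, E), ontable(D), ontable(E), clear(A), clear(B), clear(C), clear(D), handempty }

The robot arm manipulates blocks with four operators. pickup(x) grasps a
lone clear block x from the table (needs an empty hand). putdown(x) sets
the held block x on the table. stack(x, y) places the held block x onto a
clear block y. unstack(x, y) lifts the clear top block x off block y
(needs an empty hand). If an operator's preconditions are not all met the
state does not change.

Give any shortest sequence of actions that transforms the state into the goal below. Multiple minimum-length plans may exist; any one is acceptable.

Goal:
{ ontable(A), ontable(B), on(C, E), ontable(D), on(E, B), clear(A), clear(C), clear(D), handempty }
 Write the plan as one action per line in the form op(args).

step 1 (unstack(C, E)): towers=[A; B; D; E] holding=C
step 2 (putdown(C)): towers=[A; B; C; D; E] holding=-
step 3 (pickup(E)): towers=[A; B; C; D] holding=E
step 4 (stack(E, B)): towers=[A; B/E; C; D] holding=-
step 5 (pickup(C)): towers=[A; B/E; D] holding=C
step 6 (stack(C, E)): towers=[A; B/E/C; D] holding=-
goal check: towers=[A; B/E/C; D] holding=- — reached (length 6, optimal by BFS)

unstack(C, E)
putdown(C)
pickup(E)
stack(E, B)
pickup(C)
stack(C, E)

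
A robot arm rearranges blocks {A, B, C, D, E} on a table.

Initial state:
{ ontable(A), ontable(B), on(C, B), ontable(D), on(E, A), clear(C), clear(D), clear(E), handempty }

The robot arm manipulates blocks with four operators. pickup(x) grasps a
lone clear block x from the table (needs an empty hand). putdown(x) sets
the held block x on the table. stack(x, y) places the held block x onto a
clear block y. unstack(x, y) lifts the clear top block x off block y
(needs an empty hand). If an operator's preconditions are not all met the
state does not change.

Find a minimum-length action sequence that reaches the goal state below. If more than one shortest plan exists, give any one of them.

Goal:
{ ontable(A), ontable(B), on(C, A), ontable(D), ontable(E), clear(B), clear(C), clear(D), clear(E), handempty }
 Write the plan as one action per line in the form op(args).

step 1 (unstack(E, A)): towers=[A; B/C; D] holding=E
step 2 (putdown(E)): towers=[A; B/C; D; E] holding=-
step 3 (unstack(C, B)): towers=[A; B; D; E] holding=C
step 4 (stack(C, A)): towers=[A/C; B; D; E] holding=-
goal check: towers=[A/C; B; D; E] holding=- — reached (length 4, optimal by BFS)

unstack(E, A)
putdown(E)
unstack(C, B)
stack(C, A)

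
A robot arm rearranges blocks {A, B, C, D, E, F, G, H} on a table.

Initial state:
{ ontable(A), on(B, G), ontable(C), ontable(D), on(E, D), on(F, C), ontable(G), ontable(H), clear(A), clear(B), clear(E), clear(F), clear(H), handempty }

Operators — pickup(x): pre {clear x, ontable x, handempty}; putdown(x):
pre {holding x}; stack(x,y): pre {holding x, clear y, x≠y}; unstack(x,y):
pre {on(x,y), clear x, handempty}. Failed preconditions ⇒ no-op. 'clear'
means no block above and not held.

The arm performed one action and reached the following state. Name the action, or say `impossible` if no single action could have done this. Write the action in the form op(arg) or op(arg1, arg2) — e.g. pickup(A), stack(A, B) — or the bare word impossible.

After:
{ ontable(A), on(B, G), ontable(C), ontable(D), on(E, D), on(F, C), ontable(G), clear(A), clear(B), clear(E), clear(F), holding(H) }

pickup(H)

target: towers=[A; C/F; D/E; G/B] holding=H
         pickup(A) → towers=[C/F; D/E; G/B; H] holding=A
     unstack(E, D) → towers=[A; C/F; D; G/B; H] holding=E
         pickup(H) → towers=[A; C/F; D/E; G/B] holding=H  ← match
     unstack(B, G) → towers=[A; C/F; D/E; G; H] holding=B
     unstack(F, C) → towers=[A; C; D/E; G/B; H] holding=F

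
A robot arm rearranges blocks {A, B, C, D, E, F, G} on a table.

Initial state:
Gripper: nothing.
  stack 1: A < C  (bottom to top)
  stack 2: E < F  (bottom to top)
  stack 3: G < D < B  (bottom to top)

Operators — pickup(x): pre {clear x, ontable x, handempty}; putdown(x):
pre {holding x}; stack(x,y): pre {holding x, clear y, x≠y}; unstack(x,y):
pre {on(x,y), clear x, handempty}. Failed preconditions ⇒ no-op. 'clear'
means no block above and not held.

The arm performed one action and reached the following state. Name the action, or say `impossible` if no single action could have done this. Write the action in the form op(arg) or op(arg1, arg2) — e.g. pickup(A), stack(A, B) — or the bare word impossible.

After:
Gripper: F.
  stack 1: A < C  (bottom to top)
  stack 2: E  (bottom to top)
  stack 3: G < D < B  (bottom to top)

unstack(F, E)

target: towers=[A/C; E; G/D/B] holding=F
     unstack(B, D) → towers=[A/C; E/F; G/D] holding=B
     unstack(F, E) → towers=[A/C; E; G/D/B] holding=F  ← match
     unstack(C, A) → towers=[A; E/F; G/D/B] holding=C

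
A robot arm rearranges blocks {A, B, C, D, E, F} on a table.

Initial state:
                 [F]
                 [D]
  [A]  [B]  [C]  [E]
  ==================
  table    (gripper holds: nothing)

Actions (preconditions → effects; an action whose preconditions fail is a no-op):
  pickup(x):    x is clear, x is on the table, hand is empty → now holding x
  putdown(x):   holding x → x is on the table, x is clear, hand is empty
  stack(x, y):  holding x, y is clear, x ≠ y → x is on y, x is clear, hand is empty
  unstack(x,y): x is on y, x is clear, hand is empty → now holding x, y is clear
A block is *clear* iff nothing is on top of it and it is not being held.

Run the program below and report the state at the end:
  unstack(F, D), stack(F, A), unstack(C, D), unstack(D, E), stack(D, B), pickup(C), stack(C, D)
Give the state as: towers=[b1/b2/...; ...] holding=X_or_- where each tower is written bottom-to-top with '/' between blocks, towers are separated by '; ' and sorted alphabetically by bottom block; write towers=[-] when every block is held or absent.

step 1 (unstack(F, D)): towers=[A; B; C; E/D] holding=F
step 2 (stack(F, A)): towers=[A/F; B; C; E/D] holding=-
step 3 (unstack(C, D)) [no-op]: towers=[A/F; B; C; E/D] holding=-
step 4 (unstack(D, E)): towers=[A/F; B; C; E] holding=D
step 5 (stack(D, B)): towers=[A/F; B/D; C; E] holding=-
step 6 (pickup(C)): towers=[A/F; B/D; E] holding=C
step 7 (stack(C, D)): towers=[A/F; B/D/C; E] holding=-

towers=[A/F; B/D/C; E] holding=-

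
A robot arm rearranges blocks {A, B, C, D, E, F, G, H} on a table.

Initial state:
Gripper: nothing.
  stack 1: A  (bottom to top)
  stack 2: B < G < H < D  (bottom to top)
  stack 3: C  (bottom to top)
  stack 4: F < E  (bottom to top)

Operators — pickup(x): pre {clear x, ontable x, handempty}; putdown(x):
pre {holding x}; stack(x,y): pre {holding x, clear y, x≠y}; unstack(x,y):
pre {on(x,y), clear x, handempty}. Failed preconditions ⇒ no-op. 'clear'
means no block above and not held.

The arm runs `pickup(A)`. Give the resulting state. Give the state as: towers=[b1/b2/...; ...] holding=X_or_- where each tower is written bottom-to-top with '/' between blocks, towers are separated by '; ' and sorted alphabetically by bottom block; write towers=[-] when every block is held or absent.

towers=[B/G/H/D; C; F/E] holding=A

before: towers=[A; B/G/H/D; C; F/E] holding=-
pre[pickup(A)]: clear(A) yes, ontable(A) yes, handempty yes
all met → apply pickup(A)
after:  towers=[B/G/H/D; C; F/E] holding=A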